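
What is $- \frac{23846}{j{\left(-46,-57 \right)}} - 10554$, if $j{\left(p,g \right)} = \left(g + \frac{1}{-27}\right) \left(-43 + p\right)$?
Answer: $- \frac{723587541}{68530} \approx -10559.0$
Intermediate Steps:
$j{\left(p,g \right)} = \left(-43 + p\right) \left(- \frac{1}{27} + g\right)$ ($j{\left(p,g \right)} = \left(g - \frac{1}{27}\right) \left(-43 + p\right) = \left(- \frac{1}{27} + g\right) \left(-43 + p\right) = \left(-43 + p\right) \left(- \frac{1}{27} + g\right)$)
$- \frac{23846}{j{\left(-46,-57 \right)}} - 10554 = - \frac{23846}{\frac{43}{27} - -2451 - - \frac{46}{27} - -2622} - 10554 = - \frac{23846}{\frac{43}{27} + 2451 + \frac{46}{27} + 2622} - 10554 = - \frac{23846}{\frac{137060}{27}} - 10554 = \left(-23846\right) \frac{27}{137060} - 10554 = - \frac{321921}{68530} - 10554 = - \frac{723587541}{68530}$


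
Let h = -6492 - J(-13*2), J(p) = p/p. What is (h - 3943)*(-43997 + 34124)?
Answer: 103034628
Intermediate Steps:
J(p) = 1
h = -6493 (h = -6492 - 1*1 = -6492 - 1 = -6493)
(h - 3943)*(-43997 + 34124) = (-6493 - 3943)*(-43997 + 34124) = -10436*(-9873) = 103034628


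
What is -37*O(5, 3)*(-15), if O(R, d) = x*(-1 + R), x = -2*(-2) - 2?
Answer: 4440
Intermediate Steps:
x = 2 (x = 4 - 2 = 2)
O(R, d) = -2 + 2*R (O(R, d) = 2*(-1 + R) = -2 + 2*R)
-37*O(5, 3)*(-15) = -37*(-2 + 2*5)*(-15) = -37*(-2 + 10)*(-15) = -37*8*(-15) = -296*(-15) = 4440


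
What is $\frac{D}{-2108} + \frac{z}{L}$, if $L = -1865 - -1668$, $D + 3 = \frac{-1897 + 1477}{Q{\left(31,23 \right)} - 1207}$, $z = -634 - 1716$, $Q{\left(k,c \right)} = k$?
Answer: $\frac{69360489}{5813864} \approx 11.93$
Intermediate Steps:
$z = -2350$ ($z = -634 - 1716 = -2350$)
$D = - \frac{37}{14}$ ($D = -3 + \frac{-1897 + 1477}{31 - 1207} = -3 - \frac{420}{-1176} = -3 - - \frac{5}{14} = -3 + \frac{5}{14} = - \frac{37}{14} \approx -2.6429$)
$L = -197$ ($L = -1865 + 1668 = -197$)
$\frac{D}{-2108} + \frac{z}{L} = - \frac{37}{14 \left(-2108\right)} - \frac{2350}{-197} = \left(- \frac{37}{14}\right) \left(- \frac{1}{2108}\right) - - \frac{2350}{197} = \frac{37}{29512} + \frac{2350}{197} = \frac{69360489}{5813864}$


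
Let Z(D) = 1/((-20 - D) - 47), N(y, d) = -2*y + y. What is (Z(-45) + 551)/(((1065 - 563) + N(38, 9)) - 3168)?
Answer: -12121/59488 ≈ -0.20376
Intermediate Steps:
N(y, d) = -y
Z(D) = 1/(-67 - D)
(Z(-45) + 551)/(((1065 - 563) + N(38, 9)) - 3168) = (-1/(67 - 45) + 551)/(((1065 - 563) - 1*38) - 3168) = (-1/22 + 551)/((502 - 38) - 3168) = (-1*1/22 + 551)/(464 - 3168) = (-1/22 + 551)/(-2704) = (12121/22)*(-1/2704) = -12121/59488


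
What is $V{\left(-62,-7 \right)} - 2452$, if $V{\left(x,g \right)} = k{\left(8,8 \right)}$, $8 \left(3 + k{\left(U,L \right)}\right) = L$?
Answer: $-2454$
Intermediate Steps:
$k{\left(U,L \right)} = -3 + \frac{L}{8}$
$V{\left(x,g \right)} = -2$ ($V{\left(x,g \right)} = -3 + \frac{1}{8} \cdot 8 = -3 + 1 = -2$)
$V{\left(-62,-7 \right)} - 2452 = -2 - 2452 = -2454$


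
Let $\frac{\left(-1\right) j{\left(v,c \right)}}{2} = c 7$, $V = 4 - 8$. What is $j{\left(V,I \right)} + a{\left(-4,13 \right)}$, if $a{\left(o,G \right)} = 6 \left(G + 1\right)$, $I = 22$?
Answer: $-224$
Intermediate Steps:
$a{\left(o,G \right)} = 6 + 6 G$ ($a{\left(o,G \right)} = 6 \left(1 + G\right) = 6 + 6 G$)
$V = -4$
$j{\left(v,c \right)} = - 14 c$ ($j{\left(v,c \right)} = - 2 c 7 = - 2 \cdot 7 c = - 14 c$)
$j{\left(V,I \right)} + a{\left(-4,13 \right)} = \left(-14\right) 22 + \left(6 + 6 \cdot 13\right) = -308 + \left(6 + 78\right) = -308 + 84 = -224$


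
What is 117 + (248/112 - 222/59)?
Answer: 95363/826 ≈ 115.45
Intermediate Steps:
117 + (248/112 - 222/59) = 117 + (248*(1/112) - 222*1/59) = 117 + (31/14 - 222/59) = 117 - 1279/826 = 95363/826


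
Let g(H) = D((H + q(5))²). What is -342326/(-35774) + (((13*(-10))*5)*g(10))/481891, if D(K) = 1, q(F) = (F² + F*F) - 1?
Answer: 82470282683/8619584317 ≈ 9.5678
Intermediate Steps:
q(F) = -1 + 2*F² (q(F) = (F² + F²) - 1 = 2*F² - 1 = -1 + 2*F²)
g(H) = 1
-342326/(-35774) + (((13*(-10))*5)*g(10))/481891 = -342326/(-35774) + (((13*(-10))*5)*1)/481891 = -342326*(-1/35774) + (-130*5*1)*(1/481891) = 171163/17887 - 650*1*(1/481891) = 171163/17887 - 650*1/481891 = 171163/17887 - 650/481891 = 82470282683/8619584317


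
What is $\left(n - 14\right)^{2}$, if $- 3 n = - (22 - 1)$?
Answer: $49$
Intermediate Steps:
$n = 7$ ($n = - \frac{\left(-1\right) \left(22 - 1\right)}{3} = - \frac{\left(-1\right) 21}{3} = \left(- \frac{1}{3}\right) \left(-21\right) = 7$)
$\left(n - 14\right)^{2} = \left(7 - 14\right)^{2} = \left(-7\right)^{2} = 49$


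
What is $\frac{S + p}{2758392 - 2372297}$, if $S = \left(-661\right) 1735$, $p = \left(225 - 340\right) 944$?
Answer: $- \frac{251079}{77219} \approx -3.2515$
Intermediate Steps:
$p = -108560$ ($p = \left(-115\right) 944 = -108560$)
$S = -1146835$
$\frac{S + p}{2758392 - 2372297} = \frac{-1146835 - 108560}{2758392 - 2372297} = - \frac{1255395}{386095} = \left(-1255395\right) \frac{1}{386095} = - \frac{251079}{77219}$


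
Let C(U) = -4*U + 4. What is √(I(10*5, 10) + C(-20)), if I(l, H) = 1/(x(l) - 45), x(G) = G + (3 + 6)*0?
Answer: √2105/5 ≈ 9.1761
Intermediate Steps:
x(G) = G (x(G) = G + 9*0 = G + 0 = G)
C(U) = 4 - 4*U
I(l, H) = 1/(-45 + l) (I(l, H) = 1/(l - 45) = 1/(-45 + l))
√(I(10*5, 10) + C(-20)) = √(1/(-45 + 10*5) + (4 - 4*(-20))) = √(1/(-45 + 50) + (4 + 80)) = √(1/5 + 84) = √(⅕ + 84) = √(421/5) = √2105/5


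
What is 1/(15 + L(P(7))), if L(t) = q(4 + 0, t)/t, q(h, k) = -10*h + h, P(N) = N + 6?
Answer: 13/159 ≈ 0.081761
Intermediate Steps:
P(N) = 6 + N
q(h, k) = -9*h
L(t) = -36/t (L(t) = (-9*(4 + 0))/t = (-9*4)/t = -36/t)
1/(15 + L(P(7))) = 1/(15 - 36/(6 + 7)) = 1/(15 - 36/13) = 1/(159/13) = 13/159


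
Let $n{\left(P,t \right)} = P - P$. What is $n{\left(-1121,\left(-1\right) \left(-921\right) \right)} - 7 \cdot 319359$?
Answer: $-2235513$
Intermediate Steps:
$n{\left(P,t \right)} = 0$
$n{\left(-1121,\left(-1\right) \left(-921\right) \right)} - 7 \cdot 319359 = 0 - 7 \cdot 319359 = 0 - 2235513 = -2235513$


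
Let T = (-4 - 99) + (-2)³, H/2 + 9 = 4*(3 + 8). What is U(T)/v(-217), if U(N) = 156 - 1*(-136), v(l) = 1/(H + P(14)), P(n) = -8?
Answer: 18104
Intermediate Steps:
H = 70 (H = -18 + 2*(4*(3 + 8)) = -18 + 2*(4*11) = -18 + 2*44 = -18 + 88 = 70)
v(l) = 1/62 (v(l) = 1/(70 - 8) = 1/62)
T = -111 (T = -103 - 8 = -111)
U(N) = 292 (U(N) = 156 + 136 = 292)
U(T)/v(-217) = 292/(1/62) = 292*62 = 18104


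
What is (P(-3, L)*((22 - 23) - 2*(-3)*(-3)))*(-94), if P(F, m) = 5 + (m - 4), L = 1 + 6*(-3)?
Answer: -28576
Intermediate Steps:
L = -17 (L = 1 - 18 = -17)
P(F, m) = 1 + m (P(F, m) = 5 + (-4 + m) = 1 + m)
(P(-3, L)*((22 - 23) - 2*(-3)*(-3)))*(-94) = ((1 - 17)*((22 - 23) - 2*(-3)*(-3)))*(-94) = -16*(-1 + 6*(-3))*(-94) = -16*(-1 - 18)*(-94) = -16*(-19)*(-94) = 304*(-94) = -28576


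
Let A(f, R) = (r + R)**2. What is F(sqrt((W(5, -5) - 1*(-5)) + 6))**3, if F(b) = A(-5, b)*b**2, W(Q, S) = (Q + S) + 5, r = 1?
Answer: 64000000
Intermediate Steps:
W(Q, S) = 5 + Q + S
A(f, R) = (1 + R)**2
F(b) = b**2*(1 + b)**2 (F(b) = (1 + b)**2*b**2 = b**2*(1 + b)**2)
F(sqrt((W(5, -5) - 1*(-5)) + 6))**3 = ((sqrt(((5 + 5 - 5) - 1*(-5)) + 6))**2*(1 + sqrt(((5 + 5 - 5) - 1*(-5)) + 6))**2)**3 = ((sqrt((5 + 5) + 6))**2*(1 + sqrt((5 + 5) + 6))**2)**3 = ((sqrt(10 + 6))**2*(1 + sqrt(10 + 6))**2)**3 = ((sqrt(16))**2*(1 + sqrt(16))**2)**3 = (4**2*(1 + 4)**2)**3 = (16*5**2)**3 = (16*25)**3 = 400**3 = 64000000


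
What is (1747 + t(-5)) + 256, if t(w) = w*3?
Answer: 1988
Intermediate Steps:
t(w) = 3*w
(1747 + t(-5)) + 256 = (1747 + 3*(-5)) + 256 = (1747 - 15) + 256 = 1732 + 256 = 1988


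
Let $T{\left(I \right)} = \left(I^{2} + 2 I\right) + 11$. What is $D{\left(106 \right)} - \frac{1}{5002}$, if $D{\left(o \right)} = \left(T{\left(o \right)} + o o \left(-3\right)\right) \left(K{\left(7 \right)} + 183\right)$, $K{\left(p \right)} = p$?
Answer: $- \frac{21145004621}{5002} \approx -4.2273 \cdot 10^{6}$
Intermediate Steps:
$T{\left(I \right)} = 11 + I^{2} + 2 I$
$D{\left(o \right)} = 2090 - 380 o^{2} + 380 o$ ($D{\left(o \right)} = \left(\left(11 + o^{2} + 2 o\right) + o o \left(-3\right)\right) \left(7 + 183\right) = \left(\left(11 + o^{2} + 2 o\right) + o^{2} \left(-3\right)\right) 190 = \left(\left(11 + o^{2} + 2 o\right) - 3 o^{2}\right) 190 = \left(11 - 2 o^{2} + 2 o\right) 190 = 2090 - 380 o^{2} + 380 o$)
$D{\left(106 \right)} - \frac{1}{5002} = \left(2090 - 380 \cdot 106^{2} + 380 \cdot 106\right) - \frac{1}{5002} = \left(2090 - 4269680 + 40280\right) - \frac{1}{5002} = -4227310 - \frac{1}{5002} = - \frac{21145004621}{5002}$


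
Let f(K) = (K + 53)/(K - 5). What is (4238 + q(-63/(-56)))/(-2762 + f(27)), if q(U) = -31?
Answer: -46277/30342 ≈ -1.5252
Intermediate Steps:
f(K) = (53 + K)/(-5 + K)
(4238 + q(-63/(-56)))/(-2762 + f(27)) = (4238 - 31)/(-2762 + (53 + 27)/(-5 + 27)) = 4207/(-2762 + 80/22) = 4207/(-2762 + (1/22)*80) = 4207/(-2762 + 40/11) = 4207/(-30342/11) = 4207*(-11/30342) = -46277/30342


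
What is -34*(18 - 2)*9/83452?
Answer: -1224/20863 ≈ -0.058668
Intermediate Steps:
-34*(18 - 2)*9/83452 = -544*9*(1/83452) = -34*144*(1/83452) = -4896*1/83452 = -1224/20863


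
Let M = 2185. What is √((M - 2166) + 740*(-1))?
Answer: I*√721 ≈ 26.851*I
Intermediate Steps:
√((M - 2166) + 740*(-1)) = √((2185 - 2166) + 740*(-1)) = √(19 - 740) = √(-721) = I*√721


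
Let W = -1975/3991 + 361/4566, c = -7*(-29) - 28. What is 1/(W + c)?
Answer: 18222906/3181431451 ≈ 0.0057279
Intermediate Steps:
c = 175 (c = 203 - 28 = 175)
W = -7577099/18222906 (W = -1975*1/3991 + 361*(1/4566) = -1975/3991 + 361/4566 = -7577099/18222906 ≈ -0.41580)
1/(W + c) = 1/(-7577099/18222906 + 175) = 1/(3181431451/18222906) = 18222906/3181431451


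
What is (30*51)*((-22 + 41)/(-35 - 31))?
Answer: -4845/11 ≈ -440.45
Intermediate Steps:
(30*51)*((-22 + 41)/(-35 - 31)) = 1530*(19/(-66)) = 1530*(19*(-1/66)) = 1530*(-19/66) = -4845/11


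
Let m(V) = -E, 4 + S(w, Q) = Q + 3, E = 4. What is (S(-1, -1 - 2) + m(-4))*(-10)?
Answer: 80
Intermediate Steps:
S(w, Q) = -1 + Q (S(w, Q) = -4 + (Q + 3) = -4 + (3 + Q) = -1 + Q)
m(V) = -4 (m(V) = -1*4 = -4)
(S(-1, -1 - 2) + m(-4))*(-10) = ((-1 + (-1 - 2)) - 4)*(-10) = ((-1 - 3) - 4)*(-10) = (-4 - 4)*(-10) = -8*(-10) = 80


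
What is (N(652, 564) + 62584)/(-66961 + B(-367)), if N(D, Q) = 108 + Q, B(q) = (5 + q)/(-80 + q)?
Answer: -28275432/29931205 ≈ -0.94468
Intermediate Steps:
B(q) = (5 + q)/(-80 + q)
(N(652, 564) + 62584)/(-66961 + B(-367)) = ((108 + 564) + 62584)/(-66961 + (5 - 367)/(-80 - 367)) = (672 + 62584)/(-66961 - 362/(-447)) = 63256/(-66961 - 1/447*(-362)) = 63256/(-66961 + 362/447) = 63256/(-29931205/447) = 63256*(-447/29931205) = -28275432/29931205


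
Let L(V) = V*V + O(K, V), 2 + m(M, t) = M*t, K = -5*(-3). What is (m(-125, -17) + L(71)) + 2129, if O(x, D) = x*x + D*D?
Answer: 14559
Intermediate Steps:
K = 15
O(x, D) = D**2 + x**2 (O(x, D) = x**2 + D**2 = D**2 + x**2)
m(M, t) = -2 + M*t
L(V) = 225 + 2*V**2 (L(V) = V*V + (V**2 + 15**2) = V**2 + (V**2 + 225) = V**2 + (225 + V**2) = 225 + 2*V**2)
(m(-125, -17) + L(71)) + 2129 = ((-2 - 125*(-17)) + (225 + 2*71**2)) + 2129 = ((-2 + 2125) + (225 + 2*5041)) + 2129 = (2123 + (225 + 10082)) + 2129 = (2123 + 10307) + 2129 = 12430 + 2129 = 14559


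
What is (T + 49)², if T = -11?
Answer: 1444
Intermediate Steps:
(T + 49)² = (-11 + 49)² = 38² = 1444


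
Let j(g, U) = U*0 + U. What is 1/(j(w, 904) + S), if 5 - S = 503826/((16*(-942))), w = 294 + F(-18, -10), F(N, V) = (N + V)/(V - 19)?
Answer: 2512/2367379 ≈ 0.0010611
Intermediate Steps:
F(N, V) = (N + V)/(-19 + V)
w = 8554/29 (w = 294 + (-18 - 10)/(-19 - 10) = 294 - 28/(-29) = 294 - 1/29*(-28) = 294 + 28/29 = 8554/29 ≈ 294.97)
j(g, U) = U (j(g, U) = 0 + U = U)
S = 96531/2512 (S = 5 - 503826/(16*(-942)) = 5 - 503826/(-15072) = 5 - 503826*(-1)/15072 = 5 - 1*(-83971/2512) = 5 + 83971/2512 = 96531/2512 ≈ 38.428)
1/(j(w, 904) + S) = 1/(904 + 96531/2512) = 1/(2367379/2512) = 2512/2367379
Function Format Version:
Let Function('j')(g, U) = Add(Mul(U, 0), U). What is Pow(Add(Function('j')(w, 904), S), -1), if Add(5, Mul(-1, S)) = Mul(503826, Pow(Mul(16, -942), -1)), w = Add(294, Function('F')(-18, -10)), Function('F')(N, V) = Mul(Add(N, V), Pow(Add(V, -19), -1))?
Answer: Rational(2512, 2367379) ≈ 0.0010611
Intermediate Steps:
Function('F')(N, V) = Mul(Pow(Add(-19, V), -1), Add(N, V)) (Function('F')(N, V) = Mul(Add(N, V), Pow(Add(-19, V), -1)) = Mul(Pow(Add(-19, V), -1), Add(N, V)))
w = Rational(8554, 29) (w = Add(294, Mul(Pow(Add(-19, -10), -1), Add(-18, -10))) = Add(294, Mul(Pow(-29, -1), -28)) = Add(294, Mul(Rational(-1, 29), -28)) = Add(294, Rational(28, 29)) = Rational(8554, 29) ≈ 294.97)
Function('j')(g, U) = U (Function('j')(g, U) = Add(0, U) = U)
S = Rational(96531, 2512) (S = Add(5, Mul(-1, Mul(503826, Pow(Mul(16, -942), -1)))) = Add(5, Mul(-1, Mul(503826, Pow(-15072, -1)))) = Add(5, Mul(-1, Mul(503826, Rational(-1, 15072)))) = Add(5, Mul(-1, Rational(-83971, 2512))) = Add(5, Rational(83971, 2512)) = Rational(96531, 2512) ≈ 38.428)
Pow(Add(Function('j')(w, 904), S), -1) = Pow(Add(904, Rational(96531, 2512)), -1) = Pow(Rational(2367379, 2512), -1) = Rational(2512, 2367379)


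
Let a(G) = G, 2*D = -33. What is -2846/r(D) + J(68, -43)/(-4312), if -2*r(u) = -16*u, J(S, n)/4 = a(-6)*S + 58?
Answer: 10111/462 ≈ 21.885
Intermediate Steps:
D = -33/2 (D = (1/2)*(-33) = -33/2 ≈ -16.500)
J(S, n) = 232 - 24*S (J(S, n) = 4*(-6*S + 58) = 4*(58 - 6*S) = 232 - 24*S)
r(u) = 8*u (r(u) = -(-8)*u = 8*u)
-2846/r(D) + J(68, -43)/(-4312) = -2846/(8*(-33/2)) + (232 - 24*68)/(-4312) = -2846/(-132) + (232 - 1632)*(-1/4312) = -2846*(-1/132) - 1400*(-1/4312) = 1423/66 + 25/77 = 10111/462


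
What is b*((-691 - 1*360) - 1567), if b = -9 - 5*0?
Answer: 23562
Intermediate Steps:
b = -9 (b = -9 + 0 = -9)
b*((-691 - 1*360) - 1567) = -9*((-691 - 1*360) - 1567) = -9*((-691 - 360) - 1567) = -9*(-1051 - 1567) = -9*(-2618) = 23562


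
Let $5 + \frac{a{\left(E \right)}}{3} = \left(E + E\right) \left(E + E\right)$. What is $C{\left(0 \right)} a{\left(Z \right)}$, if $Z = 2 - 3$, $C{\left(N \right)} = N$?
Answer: $0$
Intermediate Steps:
$Z = -1$ ($Z = 2 - 3 = -1$)
$a{\left(E \right)} = -15 + 12 E^{2}$ ($a{\left(E \right)} = -15 + 3 \left(E + E\right) \left(E + E\right) = -15 + 3 \cdot 2 E 2 E = -15 + 3 \cdot 4 E^{2} = -15 + 12 E^{2}$)
$C{\left(0 \right)} a{\left(Z \right)} = 0 \left(-15 + 12 \left(-1\right)^{2}\right) = 0 \left(-15 + 12 \cdot 1\right) = 0 \left(-15 + 12\right) = 0 \left(-3\right) = 0$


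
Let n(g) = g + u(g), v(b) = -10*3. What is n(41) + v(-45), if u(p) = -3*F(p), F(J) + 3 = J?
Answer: -103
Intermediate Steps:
F(J) = -3 + J
u(p) = 9 - 3*p (u(p) = -3*(-3 + p) = 9 - 3*p)
v(b) = -30
n(g) = 9 - 2*g (n(g) = g + (9 - 3*g) = 9 - 2*g)
n(41) + v(-45) = (9 - 2*41) - 30 = (9 - 82) - 30 = -73 - 30 = -103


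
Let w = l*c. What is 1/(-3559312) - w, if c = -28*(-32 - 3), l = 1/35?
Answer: -99660737/3559312 ≈ -28.000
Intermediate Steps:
l = 1/35 ≈ 0.028571
c = 980 (c = -28*(-35) = 980)
w = 28 (w = (1/35)*980 = 28)
1/(-3559312) - w = 1/(-3559312) - 1*28 = -1/3559312 - 28 = -99660737/3559312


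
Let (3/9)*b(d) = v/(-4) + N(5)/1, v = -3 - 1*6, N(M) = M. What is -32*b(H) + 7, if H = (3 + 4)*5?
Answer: -689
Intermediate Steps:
v = -9 (v = -3 - 6 = -9)
H = 35 (H = 7*5 = 35)
b(d) = 87/4 (b(d) = 3*(-9/(-4) + 5/1) = 3*(-9*(-¼) + 5*1) = 3*(9/4 + 5) = 3*(29/4) = 87/4)
-32*b(H) + 7 = -32*87/4 + 7 = -696 + 7 = -689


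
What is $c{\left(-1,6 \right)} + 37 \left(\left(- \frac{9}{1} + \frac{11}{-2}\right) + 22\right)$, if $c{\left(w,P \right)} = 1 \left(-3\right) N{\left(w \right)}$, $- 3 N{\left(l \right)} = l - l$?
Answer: $\frac{555}{2} \approx 277.5$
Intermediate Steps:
$N{\left(l \right)} = 0$ ($N{\left(l \right)} = - \frac{l - l}{3} = \left(- \frac{1}{3}\right) 0 = 0$)
$c{\left(w,P \right)} = 0$ ($c{\left(w,P \right)} = 1 \left(-3\right) 0 = \left(-3\right) 0 = 0$)
$c{\left(-1,6 \right)} + 37 \left(\left(- \frac{9}{1} + \frac{11}{-2}\right) + 22\right) = 0 + 37 \left(\left(- \frac{9}{1} + \frac{11}{-2}\right) + 22\right) = 0 + 37 \left(\left(\left(-9\right) 1 + 11 \left(- \frac{1}{2}\right)\right) + 22\right) = 0 + 37 \left(\left(-9 - \frac{11}{2}\right) + 22\right) = 0 + 37 \left(- \frac{29}{2} + 22\right) = 0 + 37 \cdot \frac{15}{2} = 0 + \frac{555}{2} = \frac{555}{2}$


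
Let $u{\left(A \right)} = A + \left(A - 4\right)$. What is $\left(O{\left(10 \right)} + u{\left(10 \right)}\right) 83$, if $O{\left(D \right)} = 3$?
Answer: $1577$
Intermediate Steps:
$u{\left(A \right)} = -4 + 2 A$ ($u{\left(A \right)} = A + \left(-4 + A\right) = -4 + 2 A$)
$\left(O{\left(10 \right)} + u{\left(10 \right)}\right) 83 = \left(3 + \left(-4 + 2 \cdot 10\right)\right) 83 = \left(3 + \left(-4 + 20\right)\right) 83 = \left(3 + 16\right) 83 = 19 \cdot 83 = 1577$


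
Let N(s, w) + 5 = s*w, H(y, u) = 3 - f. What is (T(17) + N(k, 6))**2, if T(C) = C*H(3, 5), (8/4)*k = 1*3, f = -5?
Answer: 19600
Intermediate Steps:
k = 3/2 (k = (1*3)/2 = (1/2)*3 = 3/2 ≈ 1.5000)
H(y, u) = 8 (H(y, u) = 3 - 1*(-5) = 3 + 5 = 8)
T(C) = 8*C (T(C) = C*8 = 8*C)
N(s, w) = -5 + s*w
(T(17) + N(k, 6))**2 = (8*17 + (-5 + (3/2)*6))**2 = (136 + (-5 + 9))**2 = (136 + 4)**2 = 140**2 = 19600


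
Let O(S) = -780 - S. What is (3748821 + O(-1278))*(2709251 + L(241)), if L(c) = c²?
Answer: 10375610446908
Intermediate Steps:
(3748821 + O(-1278))*(2709251 + L(241)) = (3748821 + (-780 - 1*(-1278)))*(2709251 + 241²) = (3748821 + (-780 + 1278))*(2709251 + 58081) = (3748821 + 498)*2767332 = 3749319*2767332 = 10375610446908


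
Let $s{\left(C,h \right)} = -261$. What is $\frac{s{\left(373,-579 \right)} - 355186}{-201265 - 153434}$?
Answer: $\frac{355447}{354699} \approx 1.0021$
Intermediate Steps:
$\frac{s{\left(373,-579 \right)} - 355186}{-201265 - 153434} = \frac{-261 - 355186}{-201265 - 153434} = - \frac{355447}{-354699} = \left(-355447\right) \left(- \frac{1}{354699}\right) = \frac{355447}{354699}$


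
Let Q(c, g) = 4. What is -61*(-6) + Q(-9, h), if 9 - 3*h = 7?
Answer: 370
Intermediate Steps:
h = 2/3 (h = 3 - 1/3*7 = 3 - 7/3 = 2/3 ≈ 0.66667)
-61*(-6) + Q(-9, h) = -61*(-6) + 4 = 366 + 4 = 370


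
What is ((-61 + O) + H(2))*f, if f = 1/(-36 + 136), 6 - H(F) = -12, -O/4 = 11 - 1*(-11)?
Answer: -131/100 ≈ -1.3100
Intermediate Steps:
O = -88 (O = -4*(11 - 1*(-11)) = -4*(11 + 11) = -4*22 = -88)
H(F) = 18 (H(F) = 6 - 1*(-12) = 6 + 12 = 18)
f = 1/100 ≈ 0.010000
((-61 + O) + H(2))*f = ((-61 - 88) + 18)*(1/100) = (-149 + 18)*(1/100) = -131*1/100 = -131/100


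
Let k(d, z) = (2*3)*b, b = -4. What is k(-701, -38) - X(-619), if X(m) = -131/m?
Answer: -14987/619 ≈ -24.212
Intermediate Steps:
k(d, z) = -24 (k(d, z) = (2*3)*(-4) = 6*(-4) = -24)
k(-701, -38) - X(-619) = -24 - (-131)/(-619) = -24 - (-131)*(-1)/619 = -24 - 1*131/619 = -24 - 131/619 = -14987/619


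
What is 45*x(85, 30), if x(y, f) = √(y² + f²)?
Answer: 1125*√13 ≈ 4056.2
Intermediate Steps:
x(y, f) = √(f² + y²)
45*x(85, 30) = 45*√(30² + 85²) = 45*√(900 + 7225) = 45*√8125 = 45*(25*√13) = 1125*√13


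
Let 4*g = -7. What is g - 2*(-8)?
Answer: 57/4 ≈ 14.250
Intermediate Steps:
g = -7/4 (g = (¼)*(-7) = -7/4 ≈ -1.7500)
g - 2*(-8) = -7/4 - 2*(-8) = -7/4 + 16 = 57/4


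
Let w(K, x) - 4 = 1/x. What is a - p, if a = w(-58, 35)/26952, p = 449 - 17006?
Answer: 5206183127/314440 ≈ 16557.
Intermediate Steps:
w(K, x) = 4 + 1/x
p = -16557
a = 47/314440 (a = (4 + 1/35)/26952 = (4 + 1/35)*(1/26952) = (141/35)*(1/26952) = 47/314440 ≈ 0.00014947)
a - p = 47/314440 - 1*(-16557) = 47/314440 + 16557 = 5206183127/314440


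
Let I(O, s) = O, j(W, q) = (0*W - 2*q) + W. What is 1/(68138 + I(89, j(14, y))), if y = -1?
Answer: 1/68227 ≈ 1.4657e-5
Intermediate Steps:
j(W, q) = W - 2*q (j(W, q) = (0 - 2*q) + W = -2*q + W = W - 2*q)
1/(68138 + I(89, j(14, y))) = 1/(68138 + 89) = 1/68227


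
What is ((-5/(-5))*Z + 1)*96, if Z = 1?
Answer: 192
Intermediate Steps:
((-5/(-5))*Z + 1)*96 = (-5/(-5)*1 + 1)*96 = (-5*(-⅕)*1 + 1)*96 = (1*1 + 1)*96 = (1 + 1)*96 = 2*96 = 192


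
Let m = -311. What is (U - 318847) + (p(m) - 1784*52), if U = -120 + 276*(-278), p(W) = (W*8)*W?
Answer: 285305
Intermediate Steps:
p(W) = 8*W**2 (p(W) = (8*W)*W = 8*W**2)
U = -76848 (U = -120 - 76728 = -76848)
(U - 318847) + (p(m) - 1784*52) = (-76848 - 318847) + (8*(-311)**2 - 1784*52) = -395695 + (8*96721 - 1*92768) = -395695 + (773768 - 92768) = -395695 + 681000 = 285305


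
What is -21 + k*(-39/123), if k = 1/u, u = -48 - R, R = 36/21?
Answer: -299537/14268 ≈ -20.994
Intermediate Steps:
R = 12/7 (R = 36*(1/21) = 12/7 ≈ 1.7143)
u = -348/7 (u = -48 - 1*12/7 = -48 - 12/7 = -348/7 ≈ -49.714)
k = -7/348 (k = 1/(-348/7) = -7/348 ≈ -0.020115)
-21 + k*(-39/123) = -21 - (-91)/(116*123) = -21 - 7/348*(-13/41) = -21 + 91/14268 = -299537/14268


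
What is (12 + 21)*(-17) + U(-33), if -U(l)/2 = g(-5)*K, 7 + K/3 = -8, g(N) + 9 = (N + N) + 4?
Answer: -1911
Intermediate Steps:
g(N) = -5 + 2*N (g(N) = -9 + ((N + N) + 4) = -9 + (2*N + 4) = -9 + (4 + 2*N) = -5 + 2*N)
K = -45 (K = -21 + 3*(-8) = -21 - 24 = -45)
U(l) = -1350 (U(l) = -2*(-5 + 2*(-5))*(-45) = -2*(-5 - 10)*(-45) = -(-30)*(-45) = -2*675 = -1350)
(12 + 21)*(-17) + U(-33) = (12 + 21)*(-17) - 1350 = 33*(-17) - 1350 = -561 - 1350 = -1911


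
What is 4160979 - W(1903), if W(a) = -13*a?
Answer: 4185718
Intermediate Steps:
4160979 - W(1903) = 4160979 - (-13)*1903 = 4160979 - 1*(-24739) = 4160979 + 24739 = 4185718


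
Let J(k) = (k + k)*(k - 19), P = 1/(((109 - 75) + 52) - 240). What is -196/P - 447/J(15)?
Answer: 1207509/40 ≈ 30188.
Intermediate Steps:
P = -1/154 (P = 1/((34 + 52) - 240) = 1/(86 - 240) = 1/(-154) = -1/154 ≈ -0.0064935)
J(k) = 2*k*(-19 + k) (J(k) = (2*k)*(-19 + k) = 2*k*(-19 + k))
-196/P - 447/J(15) = -196/(-1/154) - 447*1/(30*(-19 + 15)) = -196*(-154) - 447/(2*15*(-4)) = 30184 - 447/(-120) = 30184 - 447*(-1/120) = 30184 + 149/40 = 1207509/40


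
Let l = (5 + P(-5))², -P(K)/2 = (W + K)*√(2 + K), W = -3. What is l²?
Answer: 475249 - 237760*I*√3 ≈ 4.7525e+5 - 4.1181e+5*I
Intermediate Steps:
P(K) = -2*√(2 + K)*(-3 + K) (P(K) = -2*(-3 + K)*√(2 + K) = -2*√(2 + K)*(-3 + K))
l = (5 + 16*I*√3)² (l = (5 + 2*√(2 - 5)*(3 - 1*(-5)))² = (5 + 2*√(-3)*(3 + 5))² = (5 + 2*(I*√3)*8)² = (5 + 16*I*√3)² ≈ -743.0 + 277.13*I)
l² = (-743 + 160*I*√3)²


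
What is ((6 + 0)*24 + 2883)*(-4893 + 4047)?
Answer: -2560842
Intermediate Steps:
((6 + 0)*24 + 2883)*(-4893 + 4047) = (6*24 + 2883)*(-846) = (144 + 2883)*(-846) = 3027*(-846) = -2560842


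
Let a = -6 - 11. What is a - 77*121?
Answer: -9334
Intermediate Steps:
a = -17
a - 77*121 = -17 - 77*121 = -17 - 9317 = -9334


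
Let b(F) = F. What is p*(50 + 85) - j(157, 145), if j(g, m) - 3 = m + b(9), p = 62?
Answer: 8213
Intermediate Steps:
j(g, m) = 12 + m (j(g, m) = 3 + (m + 9) = 3 + (9 + m) = 12 + m)
p*(50 + 85) - j(157, 145) = 62*(50 + 85) - (12 + 145) = 62*135 - 1*157 = 8370 - 157 = 8213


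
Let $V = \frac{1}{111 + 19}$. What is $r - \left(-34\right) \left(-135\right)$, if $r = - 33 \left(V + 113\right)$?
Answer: $- \frac{1081503}{130} \approx -8319.3$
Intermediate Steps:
$V = \frac{1}{130} \approx 0.0076923$
$r = - \frac{484803}{130}$ ($r = - 33 \left(\frac{1}{130} + 113\right) = \left(-33\right) \frac{14691}{130} = - \frac{484803}{130} \approx -3729.3$)
$r - \left(-34\right) \left(-135\right) = - \frac{484803}{130} - \left(-34\right) \left(-135\right) = - \frac{484803}{130} - 4590 = - \frac{1081503}{130}$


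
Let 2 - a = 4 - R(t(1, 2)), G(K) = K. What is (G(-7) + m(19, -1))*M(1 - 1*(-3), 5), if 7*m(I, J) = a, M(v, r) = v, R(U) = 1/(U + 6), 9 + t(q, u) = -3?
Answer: -614/21 ≈ -29.238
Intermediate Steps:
t(q, u) = -12 (t(q, u) = -9 - 3 = -12)
R(U) = 1/(6 + U)
a = -13/6 (a = 2 - (4 - 1/(6 - 12)) = 2 - (4 - 1/(-6)) = 2 - (4 - 1*(-⅙)) = 2 - (4 + ⅙) = 2 - 1*25/6 = 2 - 25/6 = -13/6 ≈ -2.1667)
m(I, J) = -13/42 (m(I, J) = (⅐)*(-13/6) = -13/42)
(G(-7) + m(19, -1))*M(1 - 1*(-3), 5) = (-7 - 13/42)*(1 - 1*(-3)) = -307*(1 + 3)/42 = -307/42*4 = -614/21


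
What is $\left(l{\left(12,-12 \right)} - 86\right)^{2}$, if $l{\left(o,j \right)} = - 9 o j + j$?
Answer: $1435204$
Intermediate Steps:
$l{\left(o,j \right)} = j - 9 j o$ ($l{\left(o,j \right)} = - 9 j o + j = j - 9 j o$)
$\left(l{\left(12,-12 \right)} - 86\right)^{2} = \left(- 12 \left(1 - 108\right) - 86\right)^{2} = \left(\left(-12\right) \left(-107\right) - 86\right)^{2} = \left(1284 - 86\right)^{2} = 1198^{2} = 1435204$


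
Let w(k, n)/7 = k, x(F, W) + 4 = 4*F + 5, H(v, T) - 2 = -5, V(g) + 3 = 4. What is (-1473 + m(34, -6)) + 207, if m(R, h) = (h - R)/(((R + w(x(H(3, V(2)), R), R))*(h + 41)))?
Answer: -381058/301 ≈ -1266.0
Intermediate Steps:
V(g) = 1 (V(g) = -3 + 4 = 1)
H(v, T) = -3 (H(v, T) = 2 - 5 = -3)
x(F, W) = 1 + 4*F (x(F, W) = -4 + (4*F + 5) = -4 + (5 + 4*F) = 1 + 4*F)
w(k, n) = 7*k
m(R, h) = (h - R)/((-77 + R)*(41 + h)) (m(R, h) = (h - R)/(((R + 7*(1 + 4*(-3)))*(h + 41))) = (h - R)/(((R + 7*(1 - 12))*(41 + h))) = (h - R)/(((R + 7*(-11))*(41 + h))) = (h - R)/(((R - 77)*(41 + h))) = (h - R)/(((-77 + R)*(41 + h))) = (h - R)*(1/((-77 + R)*(41 + h))) = (h - R)/((-77 + R)*(41 + h)))
(-1473 + m(34, -6)) + 207 = (-1473 + (-6 - 1*34)/(-3157 - 77*(-6) + 41*34 + 34*(-6))) + 207 = (-1473 + (-6 - 34)/(-3157 + 462 + 1394 - 204)) + 207 = (-1473 - 40/(-1505)) + 207 = (-1473 - 1/1505*(-40)) + 207 = (-1473 + 8/301) + 207 = -443365/301 + 207 = -381058/301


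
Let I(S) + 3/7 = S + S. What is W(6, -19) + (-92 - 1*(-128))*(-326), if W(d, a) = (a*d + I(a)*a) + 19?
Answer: -77706/7 ≈ -11101.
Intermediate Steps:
I(S) = -3/7 + 2*S (I(S) = -3/7 + (S + S) = -3/7 + 2*S)
W(d, a) = 19 + a*d + a*(-3/7 + 2*a) (W(d, a) = (a*d + (-3/7 + 2*a)*a) + 19 = (a*d + a*(-3/7 + 2*a)) + 19 = 19 + a*d + a*(-3/7 + 2*a))
W(6, -19) + (-92 - 1*(-128))*(-326) = (19 - 19*6 + (1/7)*(-19)*(-3 + 14*(-19))) + (-92 - 1*(-128))*(-326) = (19 - 114 + (1/7)*(-19)*(-3 - 266)) + (-92 + 128)*(-326) = (19 - 114 + (1/7)*(-19)*(-269)) + 36*(-326) = (19 - 114 + 5111/7) - 11736 = 4446/7 - 11736 = -77706/7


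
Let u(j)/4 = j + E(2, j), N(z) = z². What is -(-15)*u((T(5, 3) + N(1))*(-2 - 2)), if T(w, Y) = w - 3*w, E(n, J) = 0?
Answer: 2160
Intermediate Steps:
T(w, Y) = -2*w
u(j) = 4*j (u(j) = 4*(j + 0) = 4*j)
-(-15)*u((T(5, 3) + N(1))*(-2 - 2)) = -(-15)*4*((-2*5 + 1²)*(-2 - 2)) = -(-15)*4*((-10 + 1)*(-4)) = -(-15)*4*(-9*(-4)) = -(-15)*4*36 = -(-15)*144 = -1*(-2160) = 2160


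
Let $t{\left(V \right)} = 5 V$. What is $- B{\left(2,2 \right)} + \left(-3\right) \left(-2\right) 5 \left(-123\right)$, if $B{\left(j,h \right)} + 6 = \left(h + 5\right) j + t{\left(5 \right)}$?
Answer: $-3723$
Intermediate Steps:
$B{\left(j,h \right)} = 19 + j \left(5 + h\right)$ ($B{\left(j,h \right)} = -6 + \left(\left(h + 5\right) j + 5 \cdot 5\right) = -6 + \left(\left(5 + h\right) j + 25\right) = -6 + \left(j \left(5 + h\right) + 25\right) = -6 + \left(25 + j \left(5 + h\right)\right) = 19 + j \left(5 + h\right)$)
$- B{\left(2,2 \right)} + \left(-3\right) \left(-2\right) 5 \left(-123\right) = - (19 + 5 \cdot 2 + 2 \cdot 2) + \left(-3\right) \left(-2\right) 5 \left(-123\right) = - (19 + 10 + 4) + 6 \cdot 5 \left(-123\right) = \left(-1\right) 33 + 30 \left(-123\right) = -33 - 3690 = -3723$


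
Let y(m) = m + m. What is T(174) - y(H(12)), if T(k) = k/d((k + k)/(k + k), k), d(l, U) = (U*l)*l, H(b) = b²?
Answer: -287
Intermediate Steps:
d(l, U) = U*l²
y(m) = 2*m
T(k) = 1 (T(k) = k/((k*((k + k)/(k + k))²)) = k/((k*((2*k)/((2*k)))²)) = k/((k*((2*k)*(1/(2*k)))²)) = k/((k*1²)) = k/((k*1)) = k/k = 1)
T(174) - y(H(12)) = 1 - 2*12² = 1 - 2*144 = 1 - 1*288 = 1 - 288 = -287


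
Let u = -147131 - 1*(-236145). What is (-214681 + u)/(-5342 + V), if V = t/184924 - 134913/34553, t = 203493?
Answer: 802971787374324/34151582426407 ≈ 23.512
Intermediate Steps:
V = -17917357983/6389678972 (V = 203493/184924 - 134913/34553 = -17917357983/6389678972 ≈ -2.8041)
u = 89014 (u = -147131 + 236145 = 89014)
(-214681 + u)/(-5342 + V) = (-214681 + 89014)/(-5342 - 17917357983/6389678972) = -125667/(-34151582426407/6389678972) = -125667*(-6389678972/34151582426407) = 802971787374324/34151582426407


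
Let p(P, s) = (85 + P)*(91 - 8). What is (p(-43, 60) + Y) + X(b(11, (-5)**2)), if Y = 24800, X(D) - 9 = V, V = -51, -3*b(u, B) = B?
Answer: 28244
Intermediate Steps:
b(u, B) = -B/3
p(P, s) = 7055 + 83*P (p(P, s) = (85 + P)*83 = 7055 + 83*P)
X(D) = -42 (X(D) = 9 - 51 = -42)
(p(-43, 60) + Y) + X(b(11, (-5)**2)) = ((7055 + 83*(-43)) + 24800) - 42 = ((7055 - 3569) + 24800) - 42 = (3486 + 24800) - 42 = 28286 - 42 = 28244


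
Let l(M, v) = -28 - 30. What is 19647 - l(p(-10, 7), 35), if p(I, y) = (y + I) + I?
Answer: 19705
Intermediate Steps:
p(I, y) = y + 2*I (p(I, y) = (I + y) + I = y + 2*I)
l(M, v) = -58
19647 - l(p(-10, 7), 35) = 19647 - 1*(-58) = 19647 + 58 = 19705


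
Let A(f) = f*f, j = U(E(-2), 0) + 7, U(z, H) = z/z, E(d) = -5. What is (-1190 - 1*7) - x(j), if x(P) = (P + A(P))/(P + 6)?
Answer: -8415/7 ≈ -1202.1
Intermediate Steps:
U(z, H) = 1
j = 8 (j = 1 + 7 = 8)
A(f) = f²
x(P) = (P + P²)/(6 + P) (x(P) = (P + P²)/(P + 6) = (P + P²)/(6 + P))
(-1190 - 1*7) - x(j) = (-1190 - 1*7) - 8*(1 + 8)/(6 + 8) = (-1190 - 7) - 8*9/14 = -1197 - 8*9/14 = -1197 - 1*36/7 = -1197 - 36/7 = -8415/7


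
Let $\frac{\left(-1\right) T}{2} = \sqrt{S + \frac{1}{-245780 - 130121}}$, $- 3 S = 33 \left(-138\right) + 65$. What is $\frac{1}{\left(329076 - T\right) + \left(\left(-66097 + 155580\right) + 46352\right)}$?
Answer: $\frac{524281529433}{243744243380547119} - \frac{2 \sqrt{1902908129390958}}{243744243380547119} \approx 2.1506 \cdot 10^{-6}$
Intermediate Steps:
$S = \frac{4489}{3}$ ($S = - \frac{33 \left(-138\right) + 65}{3} = - \frac{-4554 + 65}{3} = \left(- \frac{1}{3}\right) \left(-4489\right) = \frac{4489}{3} \approx 1496.3$)
$T = - \frac{2 \sqrt{1902908129390958}}{1127703}$ ($T = - 2 \sqrt{\frac{4489}{3} + \frac{1}{-245780 - 130121}} = - 2 \sqrt{\frac{4489}{3} + \frac{1}{-375901}} = - 2 \sqrt{\frac{4489}{3} - \frac{1}{375901}} = - 2 \sqrt{\frac{1687419586}{1127703}} = - 2 \frac{\sqrt{1902908129390958}}{1127703} = - \frac{2 \sqrt{1902908129390958}}{1127703} \approx -77.365$)
$\frac{1}{\left(329076 - T\right) + \left(\left(-66097 + 155580\right) + 46352\right)} = \frac{1}{\left(329076 - - \frac{2 \sqrt{1902908129390958}}{1127703}\right) + \left(\left(-66097 + 155580\right) + 46352\right)} = \frac{1}{\left(329076 + \frac{2 \sqrt{1902908129390958}}{1127703}\right) + \left(89483 + 46352\right)} = \frac{1}{\left(329076 + \frac{2 \sqrt{1902908129390958}}{1127703}\right) + 135835} = \frac{1}{464911 + \frac{2 \sqrt{1902908129390958}}{1127703}}$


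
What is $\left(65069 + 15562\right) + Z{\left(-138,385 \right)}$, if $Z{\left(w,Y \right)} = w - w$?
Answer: $80631$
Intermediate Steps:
$Z{\left(w,Y \right)} = 0$
$\left(65069 + 15562\right) + Z{\left(-138,385 \right)} = \left(65069 + 15562\right) + 0 = 80631 + 0 = 80631$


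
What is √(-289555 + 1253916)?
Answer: √964361 ≈ 982.02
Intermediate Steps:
√(-289555 + 1253916) = √964361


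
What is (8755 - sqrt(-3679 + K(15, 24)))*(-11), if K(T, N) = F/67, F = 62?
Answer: -96305 + 11*I*sqrt(16510877)/67 ≈ -96305.0 + 667.12*I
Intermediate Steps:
K(T, N) = 62/67
(8755 - sqrt(-3679 + K(15, 24)))*(-11) = (8755 - sqrt(-3679 + 62/67))*(-11) = (8755 - sqrt(-246431/67))*(-11) = (8755 - I*sqrt(16510877)/67)*(-11) = -96305 + 11*I*sqrt(16510877)/67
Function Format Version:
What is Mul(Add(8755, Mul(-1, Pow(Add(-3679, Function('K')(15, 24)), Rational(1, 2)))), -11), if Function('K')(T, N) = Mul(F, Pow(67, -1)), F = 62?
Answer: Add(-96305, Mul(Rational(11, 67), I, Pow(16510877, Rational(1, 2)))) ≈ Add(-96305., Mul(667.12, I))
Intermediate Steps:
Function('K')(T, N) = Rational(62, 67) (Function('K')(T, N) = Mul(62, Pow(67, -1)) = Mul(62, Rational(1, 67)) = Rational(62, 67))
Mul(Add(8755, Mul(-1, Pow(Add(-3679, Function('K')(15, 24)), Rational(1, 2)))), -11) = Mul(Add(8755, Mul(-1, Pow(Add(-3679, Rational(62, 67)), Rational(1, 2)))), -11) = Mul(Add(8755, Mul(-1, Pow(Rational(-246431, 67), Rational(1, 2)))), -11) = Mul(Add(8755, Mul(-1, Mul(Rational(1, 67), I, Pow(16510877, Rational(1, 2))))), -11) = Mul(Add(8755, Mul(Rational(-1, 67), I, Pow(16510877, Rational(1, 2)))), -11) = Add(-96305, Mul(Rational(11, 67), I, Pow(16510877, Rational(1, 2))))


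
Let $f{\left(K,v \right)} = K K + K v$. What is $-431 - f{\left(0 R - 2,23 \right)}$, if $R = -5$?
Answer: $-389$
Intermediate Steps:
$f{\left(K,v \right)} = K^{2} + K v$
$-431 - f{\left(0 R - 2,23 \right)} = -431 - \left(0 \left(-5\right) - 2\right) \left(\left(0 \left(-5\right) - 2\right) + 23\right) = -431 - \left(0 - 2\right) \left(\left(0 - 2\right) + 23\right) = -431 - - 2 \left(-2 + 23\right) = -431 - \left(-2\right) 21 = -431 - -42 = -431 + 42 = -389$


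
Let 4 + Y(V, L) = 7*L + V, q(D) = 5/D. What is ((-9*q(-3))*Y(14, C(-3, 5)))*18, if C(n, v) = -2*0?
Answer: 2700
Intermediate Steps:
C(n, v) = 0
Y(V, L) = -4 + V + 7*L (Y(V, L) = -4 + (7*L + V) = -4 + (V + 7*L) = -4 + V + 7*L)
((-9*q(-3))*Y(14, C(-3, 5)))*18 = ((-45/(-3))*(-4 + 14 + 7*0))*18 = ((-45*(-1)/3)*(-4 + 14 + 0))*18 = (-9*(-5/3)*10)*18 = (15*10)*18 = 150*18 = 2700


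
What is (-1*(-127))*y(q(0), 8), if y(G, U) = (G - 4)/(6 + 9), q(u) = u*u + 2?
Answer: -254/15 ≈ -16.933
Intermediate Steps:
q(u) = 2 + u² (q(u) = u² + 2 = 2 + u²)
y(G, U) = -4/15 + G/15 (y(G, U) = (-4 + G)/15 = (-4 + G)*(1/15) = -4/15 + G/15)
(-1*(-127))*y(q(0), 8) = (-1*(-127))*(-4/15 + (2 + 0²)/15) = 127*(-4/15 + (2 + 0)/15) = 127*(-4/15 + (1/15)*2) = 127*(-4/15 + 2/15) = 127*(-2/15) = -254/15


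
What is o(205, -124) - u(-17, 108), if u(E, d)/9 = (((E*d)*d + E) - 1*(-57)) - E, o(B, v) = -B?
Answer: 1783874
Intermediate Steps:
u(E, d) = 513 + 9*E*d² (u(E, d) = 9*((((E*d)*d + E) - 1*(-57)) - E) = 9*(((E*d² + E) + 57) - E) = 9*(((E + E*d²) + 57) - E) = 9*((57 + E + E*d²) - E) = 9*(57 + E*d²) = 513 + 9*E*d²)
o(205, -124) - u(-17, 108) = -1*205 - (513 + 9*(-17)*108²) = -205 - (513 + 9*(-17)*11664) = -205 - (513 - 1784592) = -205 - 1*(-1784079) = -205 + 1784079 = 1783874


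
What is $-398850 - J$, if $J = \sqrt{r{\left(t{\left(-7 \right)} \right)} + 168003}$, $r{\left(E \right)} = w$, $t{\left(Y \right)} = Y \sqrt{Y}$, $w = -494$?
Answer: $-398850 - \sqrt{167509} \approx -3.9926 \cdot 10^{5}$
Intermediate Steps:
$t{\left(Y \right)} = Y^{\frac{3}{2}}$
$r{\left(E \right)} = -494$
$J = \sqrt{167509}$ ($J = \sqrt{-494 + 168003} = \sqrt{167509} \approx 409.28$)
$-398850 - J = -398850 - \sqrt{167509}$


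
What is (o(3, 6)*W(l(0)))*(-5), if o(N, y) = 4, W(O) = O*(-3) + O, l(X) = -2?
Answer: -80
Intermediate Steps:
W(O) = -2*O (W(O) = -3*O + O = -2*O)
(o(3, 6)*W(l(0)))*(-5) = (4*(-2*(-2)))*(-5) = (4*4)*(-5) = 16*(-5) = -80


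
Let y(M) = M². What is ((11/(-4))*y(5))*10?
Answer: -1375/2 ≈ -687.50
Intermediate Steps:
((11/(-4))*y(5))*10 = ((11/(-4))*5²)*10 = ((11*(-¼))*25)*10 = -11/4*25*10 = -275/4*10 = -1375/2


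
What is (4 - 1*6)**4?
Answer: 16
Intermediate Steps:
(4 - 1*6)**4 = (4 - 6)**4 = (-2)**4 = 16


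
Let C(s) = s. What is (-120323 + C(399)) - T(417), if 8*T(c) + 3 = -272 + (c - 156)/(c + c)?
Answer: -266634613/2224 ≈ -1.1989e+5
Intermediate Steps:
T(c) = -275/8 + (-156 + c)/(16*c) (T(c) = -3/8 + (-272 + (c - 156)/(c + c))/8 = -3/8 + (-272 + (-156 + c)/((2*c)))/8 = -3/8 + (-272 + (-156 + c)*(1/(2*c)))/8 = -3/8 + (-272 + (-156 + c)/(2*c))/8 = -3/8 + (-34 + (-156 + c)/(16*c)) = -275/8 + (-156 + c)/(16*c))
(-120323 + C(399)) - T(417) = (-120323 + 399) - 3*(-52 - 183*417)/(16*417) = -119924 - 3*(-52 - 76311)/(16*417) = -119924 - 3*(-76363)/(16*417) = -119924 - 1*(-76363/2224) = -119924 + 76363/2224 = -266634613/2224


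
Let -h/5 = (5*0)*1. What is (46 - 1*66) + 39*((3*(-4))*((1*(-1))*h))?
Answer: -20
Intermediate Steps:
h = 0 (h = -5*5*0 = -0 = -5*0 = 0)
(46 - 1*66) + 39*((3*(-4))*((1*(-1))*h)) = (46 - 1*66) + 39*((3*(-4))*((1*(-1))*0)) = (46 - 66) + 39*(-(-12)*0) = -20 + 39*(-12*0) = -20 + 39*0 = -20 + 0 = -20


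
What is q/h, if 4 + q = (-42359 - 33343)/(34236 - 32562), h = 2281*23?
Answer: -443/472167 ≈ -0.00093823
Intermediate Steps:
h = 52463
q = -443/9 (q = -4 + (-42359 - 33343)/(34236 - 32562) = -4 - 75702/1674 = -4 - 75702*1/1674 = -4 - 407/9 = -443/9 ≈ -49.222)
q/h = -443/9/52463 = -443/9*1/52463 = -443/472167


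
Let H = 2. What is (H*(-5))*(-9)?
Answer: 90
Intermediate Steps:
(H*(-5))*(-9) = (2*(-5))*(-9) = -10*(-9) = 90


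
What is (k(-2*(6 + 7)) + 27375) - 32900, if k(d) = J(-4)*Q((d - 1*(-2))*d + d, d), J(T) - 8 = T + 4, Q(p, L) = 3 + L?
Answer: -5709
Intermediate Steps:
J(T) = 12 + T (J(T) = 8 + (T + 4) = 8 + (4 + T) = 12 + T)
k(d) = 24 + 8*d (k(d) = (12 - 4)*(3 + d) = 8*(3 + d) = 24 + 8*d)
(k(-2*(6 + 7)) + 27375) - 32900 = ((24 + 8*(-2*(6 + 7))) + 27375) - 32900 = ((24 + 8*(-2*13)) + 27375) - 32900 = ((24 + 8*(-26)) + 27375) - 32900 = ((24 - 208) + 27375) - 32900 = (-184 + 27375) - 32900 = 27191 - 32900 = -5709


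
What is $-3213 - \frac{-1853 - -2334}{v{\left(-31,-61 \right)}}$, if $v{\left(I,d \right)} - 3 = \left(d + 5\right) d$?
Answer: $- \frac{845056}{263} \approx -3213.1$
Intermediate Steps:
$v{\left(I,d \right)} = 3 + d \left(5 + d\right)$ ($v{\left(I,d \right)} = 3 + \left(d + 5\right) d = 3 + \left(5 + d\right) d = 3 + d \left(5 + d\right)$)
$-3213 - \frac{-1853 - -2334}{v{\left(-31,-61 \right)}} = -3213 - \frac{-1853 - -2334}{3 + \left(-61\right)^{2} + 5 \left(-61\right)} = -3213 - \frac{-1853 + 2334}{3 + 3721 - 305} = -3213 - \frac{481}{3419} = -3213 - 481 \cdot \frac{1}{3419} = -3213 - \frac{37}{263} = - \frac{845056}{263}$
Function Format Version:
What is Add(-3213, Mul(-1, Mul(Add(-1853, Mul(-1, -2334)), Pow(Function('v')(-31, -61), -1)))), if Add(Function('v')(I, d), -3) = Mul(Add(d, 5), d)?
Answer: Rational(-845056, 263) ≈ -3213.1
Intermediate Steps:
Function('v')(I, d) = Add(3, Mul(d, Add(5, d))) (Function('v')(I, d) = Add(3, Mul(Add(d, 5), d)) = Add(3, Mul(Add(5, d), d)) = Add(3, Mul(d, Add(5, d))))
Add(-3213, Mul(-1, Mul(Add(-1853, Mul(-1, -2334)), Pow(Function('v')(-31, -61), -1)))) = Add(-3213, Mul(-1, Mul(Add(-1853, Mul(-1, -2334)), Pow(Add(3, Pow(-61, 2), Mul(5, -61)), -1)))) = Add(-3213, Mul(-1, Mul(Add(-1853, 2334), Pow(Add(3, 3721, -305), -1)))) = Add(-3213, Mul(-1, Mul(481, Pow(3419, -1)))) = Add(-3213, Mul(-1, Mul(481, Rational(1, 3419)))) = Add(-3213, Mul(-1, Rational(37, 263))) = Add(-3213, Rational(-37, 263)) = Rational(-845056, 263)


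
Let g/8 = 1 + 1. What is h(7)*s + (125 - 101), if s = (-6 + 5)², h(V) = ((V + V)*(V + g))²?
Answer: 103708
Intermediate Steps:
g = 16 (g = 8*(1 + 1) = 8*2 = 16)
h(V) = 4*V²*(16 + V)² (h(V) = ((V + V)*(V + 16))² = ((2*V)*(16 + V))² = (2*V*(16 + V))² = 4*V²*(16 + V)²)
s = 1 (s = (-1)² = 1)
h(7)*s + (125 - 101) = (4*7²*(16 + 7)²)*1 + (125 - 101) = (4*49*23²)*1 + 24 = (4*49*529)*1 + 24 = 103684*1 + 24 = 103684 + 24 = 103708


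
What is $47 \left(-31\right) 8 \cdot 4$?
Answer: $-46624$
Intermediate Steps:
$47 \left(-31\right) 8 \cdot 4 = \left(-1457\right) 32 = -46624$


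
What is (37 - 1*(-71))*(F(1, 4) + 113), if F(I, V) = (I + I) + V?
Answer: 12852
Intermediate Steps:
F(I, V) = V + 2*I (F(I, V) = 2*I + V = V + 2*I)
(37 - 1*(-71))*(F(1, 4) + 113) = (37 - 1*(-71))*((4 + 2*1) + 113) = (37 + 71)*((4 + 2) + 113) = 108*(6 + 113) = 108*119 = 12852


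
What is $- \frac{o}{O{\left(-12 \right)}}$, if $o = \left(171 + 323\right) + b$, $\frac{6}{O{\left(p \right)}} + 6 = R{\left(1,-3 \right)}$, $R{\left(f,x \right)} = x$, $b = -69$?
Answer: $\frac{1275}{2} \approx 637.5$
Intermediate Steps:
$O{\left(p \right)} = - \frac{2}{3}$ ($O{\left(p \right)} = \frac{6}{-6 - 3} = \frac{6}{-9} = 6 \left(- \frac{1}{9}\right) = - \frac{2}{3}$)
$o = 425$ ($o = \left(171 + 323\right) - 69 = 494 - 69 = 425$)
$- \frac{o}{O{\left(-12 \right)}} = - \frac{425}{- \frac{2}{3}} = - \frac{425 \left(-3\right)}{2} = \left(-1\right) \left(- \frac{1275}{2}\right) = \frac{1275}{2}$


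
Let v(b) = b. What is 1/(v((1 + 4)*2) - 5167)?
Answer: -1/5157 ≈ -0.00019391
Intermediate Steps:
1/(v((1 + 4)*2) - 5167) = 1/((1 + 4)*2 - 5167) = 1/(5*2 - 5167) = 1/(10 - 5167) = 1/(-5157) = -1/5157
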